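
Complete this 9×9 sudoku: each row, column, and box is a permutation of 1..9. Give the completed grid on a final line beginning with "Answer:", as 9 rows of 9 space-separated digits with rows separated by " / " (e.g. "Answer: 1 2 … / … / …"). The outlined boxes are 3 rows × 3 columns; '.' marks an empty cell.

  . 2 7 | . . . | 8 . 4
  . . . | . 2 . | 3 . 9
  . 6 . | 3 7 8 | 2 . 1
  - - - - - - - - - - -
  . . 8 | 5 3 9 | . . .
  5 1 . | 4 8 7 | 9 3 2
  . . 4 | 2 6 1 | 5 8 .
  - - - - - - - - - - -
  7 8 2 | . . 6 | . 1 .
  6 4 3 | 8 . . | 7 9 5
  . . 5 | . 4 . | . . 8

Step 1. [r9c1∈{1,9}] box 7 places 1 nowhere but r9c1 ⇒ r9c1=1.
Step 2. [r2c8∈{5,6,7}] r2c8 is the only open cell in row 2 admitting 7 ⇒ r2c8=7.
Step 3. [r1c8∈{5,6}] 6 has one home in box 3: r1c8, so r1c8=6.
Step 4. [r7c4∈{9}] r7c4 is down to just 9 ⇒ r7c4=9.
Step 5. [r6c2∈{3,7,9}] across col 2, 3 lands solely at r6c2 ⇒ r6c2=3.
Step 6. [r1c5∈{1,5,9}] across col 5, 9 lands solely at r1c5 ⇒ r1c5=9.
Step 7. [r4c7∈{1,4,6}] r4c7 is the only open cell in row 4 admitting 1 ⇒ r4c7=1.
Step 8. [r2c6∈{4,5}] col 6 places 4 nowhere but r2c6. So r2c6=4.
Step 9. [r1c4∈{1}] nothing but 1 survives at r1c4 ⇒ r1c4=1.
Step 10. [r8c6∈{2}] r8c6 has the single candidate 2 ⇒ r8c6=2.
Step 11. [r4c2∈{7}] nothing but 7 survives at r4c2. So r4c2=7.
Step 12. [r6c1∈{9}] r6c1 has the single candidate 9. So r6c1=9.
Step 13. [r2c1∈{8}] only 8 remains possible at r2c1, so r2c1=8.
Step 14. [r7c5∈{5}] r7c5 has the single candidate 5. So r7c5=5.
Step 15. [r3c8∈{5}] only 5 remains possible at r3c8, so r3c8=5.
Step 16. [r7c9∈{3}] r7c9's peers cover all but 3. So r7c9=3.
Step 17. [r9c7∈{6}] nothing but 6 survives at r9c7, so r9c7=6.
Step 18. [r2c2∈{5}] r2c2 has the single candidate 5 ⇒ r2c2=5.
Step 19. [r5c3∈{6}] r5c3 has the single candidate 6 ⇒ r5c3=6.
Step 20. [r1c1∈{3}] r1c1's peers cover all but 3. So r1c1=3.
Step 21. [r7c7∈{4}] only 4 remains possible at r7c7. So r7c7=4.
Step 22. [r9c4∈{7}] r9c4's peers cover all but 7, so r9c4=7.
Step 23. [r1c6∈{5}] nothing but 5 survives at r1c6, so r1c6=5.
Step 24. [r9c8∈{2}] r9c8's peers cover all but 2 ⇒ r9c8=2.
Step 25. [r9c2∈{9}] r9c2 is down to just 9 ⇒ r9c2=9.
Step 26. [r3c1∈{4}] r3c1's peers cover all but 4, so r3c1=4.
Step 27. [r9c6∈{3}] r9c6's peers cover all but 3. So r9c6=3.
Step 28. [r2c3∈{1}] nothing but 1 survives at r2c3, so r2c3=1.
Step 29. [r4c9∈{6}] r4c9 has the single candidate 6. So r4c9=6.
Step 30. [r4c1∈{2}] r4c1's peers cover all but 2 ⇒ r4c1=2.
Step 31. [r3c3∈{9}] r3c3's peers cover all but 9 ⇒ r3c3=9.
Step 32. [r6c9∈{7}] only 7 remains possible at r6c9 ⇒ r6c9=7.
Step 33. [r2c4∈{6}] r2c4 has the single candidate 6. So r2c4=6.
Step 34. [r4c8∈{4}] r4c8 is down to just 4. So r4c8=4.
Step 35. [r8c5∈{1}] only 1 remains possible at r8c5. So r8c5=1.

Answer: 3 2 7 1 9 5 8 6 4 / 8 5 1 6 2 4 3 7 9 / 4 6 9 3 7 8 2 5 1 / 2 7 8 5 3 9 1 4 6 / 5 1 6 4 8 7 9 3 2 / 9 3 4 2 6 1 5 8 7 / 7 8 2 9 5 6 4 1 3 / 6 4 3 8 1 2 7 9 5 / 1 9 5 7 4 3 6 2 8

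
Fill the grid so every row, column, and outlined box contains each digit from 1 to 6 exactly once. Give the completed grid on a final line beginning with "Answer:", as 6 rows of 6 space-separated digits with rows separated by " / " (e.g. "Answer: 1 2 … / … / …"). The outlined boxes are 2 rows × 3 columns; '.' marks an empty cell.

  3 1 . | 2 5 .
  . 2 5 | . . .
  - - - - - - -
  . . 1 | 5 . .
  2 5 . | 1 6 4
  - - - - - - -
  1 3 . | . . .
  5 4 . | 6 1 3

Step 1. [r1c3∈{4,6}] in row 1, 4 fits only at r1c3. So r1c3=4.
Step 2. [r3c5∈{2,3}] across row 3, 3 lands solely at r3c5, so r3c5=3.
Step 3. [r5c5∈{2,4}] in col 5, 2 fits only at r5c5. So r5c5=2.
Step 4. [r2c1∈{6}] only 6 remains possible at r2c1 ⇒ r2c1=6.
Step 5. [r5c4∈{4}] r5c4's peers cover all but 4. So r5c4=4.
Step 6. [r5c3∈{6}] r5c3's peers cover all but 6. So r5c3=6.
Step 7. [r1c6∈{6}] r1c6 is down to just 6. So r1c6=6.
Step 8. [r3c1∈{4}] nothing but 4 survives at r3c1 ⇒ r3c1=4.
Step 9. [r4c3∈{3}] r4c3 has the single candidate 3 ⇒ r4c3=3.
Step 10. [r2c5∈{4}] r2c5 is down to just 4 ⇒ r2c5=4.
Step 11. [r3c6∈{2}] r3c6 has the single candidate 2. So r3c6=2.
Step 12. [r3c2∈{6}] nothing but 6 survives at r3c2 ⇒ r3c2=6.
Step 13. [r2c4∈{3}] r2c4's peers cover all but 3. So r2c4=3.
Step 14. [r5c6∈{5}] r5c6 is down to just 5, so r5c6=5.
Step 15. [r2c6∈{1}] only 1 remains possible at r2c6, so r2c6=1.
Step 16. [r6c3∈{2}] r6c3's peers cover all but 2, so r6c3=2.

Answer: 3 1 4 2 5 6 / 6 2 5 3 4 1 / 4 6 1 5 3 2 / 2 5 3 1 6 4 / 1 3 6 4 2 5 / 5 4 2 6 1 3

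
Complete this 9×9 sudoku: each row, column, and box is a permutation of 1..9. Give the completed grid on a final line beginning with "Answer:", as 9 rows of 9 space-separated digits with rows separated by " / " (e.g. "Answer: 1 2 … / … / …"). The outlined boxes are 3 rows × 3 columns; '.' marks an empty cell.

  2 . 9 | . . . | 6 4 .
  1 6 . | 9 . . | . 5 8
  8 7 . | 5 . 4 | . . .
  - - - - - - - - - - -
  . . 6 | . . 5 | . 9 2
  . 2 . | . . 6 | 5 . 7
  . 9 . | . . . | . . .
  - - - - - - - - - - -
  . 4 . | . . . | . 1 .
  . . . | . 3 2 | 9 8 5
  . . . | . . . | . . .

Step 1. [r9c8∈{2,3,6,7}] in col 8, 7 fits only at r9c8. So r9c8=7.
Step 2. [r3c3∈{3}] only 3 remains possible at r3c3, so r3c3=3.
Step 3. [r8c4∈{1,4,6,7}] 4 has one home in row 8: r8c4, so r8c4=4.
Step 4. [r5c8∈{3}] r5c8 has the single candidate 3. So r5c8=3.
Step 5. [r5c1∈{4}] nothing but 4 survives at r5c1. So r5c1=4.
Step 6. [r6c4∈{1,2,3,7,8}] in col 4, 2 fits only at r6c4. So r6c4=2.
Step 7. [r3c5∈{1,2,6}] r3c5 is the only open cell in row 3 admitting 6. So r3c5=6.
Step 8. [r8c2∈{1}] r8c2 has the single candidate 1 ⇒ r8c2=1.
Step 9. [r2c7∈{2,3,7}] in col 7, 7 fits only at r2c7. So r2c7=7.
Step 10. [r1c9∈{1,3}] in box 3, 3 fits only at r1c9 ⇒ r1c9=3.
Step 11. [r4c4∈{1,3,7,8}] 3 has one home in col 4: r4c4 ⇒ r4c4=3.
Step 12. [r4c2∈{8}] r4c2 has the single candidate 8, so r4c2=8.
Step 13. [r4c1∈{7}] only 7 remains possible at r4c1. So r4c1=7.
Step 14. [r7c9∈{6}] r7c9 is down to just 6, so r7c9=6.
Step 15. [r9c2∈{3,5}] 3 has one home in col 2: r9c2, so r9c2=3.
Step 16. [r5c5∈{1,8,9}] r5c5 is the only open cell in row 5 admitting 9 ⇒ r5c5=9.
Step 17. [r5c4∈{1,8}] r5c4 is the only open cell in row 5 admitting 8, so r5c4=8.
Step 18. [r7c4∈{7}] nothing but 7 survives at r7c4, so r7c4=7.
Step 19. [r1c4∈{1}] r1c4 is down to just 1. So r1c4=1.
Step 20. [r6c7∈{1,4,8}] 8 has one home in row 6: r6c7. So r6c7=8.
Step 21. [r9c9∈{4}] r9c9 is down to just 4 ⇒ r9c9=4.
Step 22. [r6c9∈{1}] r6c9 has the single candidate 1, so r6c9=1.
Step 23. [r9c7∈{2}] r9c7 has the single candidate 2, so r9c7=2.
Step 24. [r6c3∈{5}] r6c3 is down to just 5, so r6c3=5.
Step 25. [r9c6∈{1,8,9}] across col 6, 1 lands solely at r9c6, so r9c6=1.
Step 26. [r9c1∈{5,6,9}] row 9 places 9 nowhere but r9c1. So r9c1=9.
Step 27. [r9c5∈{5,8}] row 9 places 5 nowhere but r9c5 ⇒ r9c5=5.
Step 28. [r7c5∈{8}] r7c5 has the single candidate 8 ⇒ r7c5=8.
Step 29. [r6c6∈{7}] only 7 remains possible at r6c6, so r6c6=7.
Step 30. [r4c7∈{4}] r4c7's peers cover all but 4 ⇒ r4c7=4.
Step 31. [r9c4∈{6}] r9c4's peers cover all but 6. So r9c4=6.
Step 32. [r8c3∈{7}] r8c3's peers cover all but 7. So r8c3=7.
Step 33. [r6c5∈{4}] only 4 remains possible at r6c5 ⇒ r6c5=4.
Step 34. [r3c9∈{9}] nothing but 9 survives at r3c9 ⇒ r3c9=9.
Step 35. [r5c3∈{1}] only 1 remains possible at r5c3 ⇒ r5c3=1.
Step 36. [r4c5∈{1}] nothing but 1 survives at r4c5. So r4c5=1.
Step 37. [r7c1∈{5}] r7c1's peers cover all but 5. So r7c1=5.
Step 38. [r8c1∈{6}] nothing but 6 survives at r8c1, so r8c1=6.
Step 39. [r1c2∈{5}] only 5 remains possible at r1c2. So r1c2=5.
Step 40. [r7c3∈{2}] r7c3's peers cover all but 2, so r7c3=2.
Step 41. [r3c8∈{2}] r3c8 has the single candidate 2 ⇒ r3c8=2.
Step 42. [r2c5∈{2}] r2c5 is down to just 2, so r2c5=2.
Step 43. [r1c5∈{7}] r1c5 has the single candidate 7 ⇒ r1c5=7.
Step 44. [r7c7∈{3}] r7c7 is down to just 3. So r7c7=3.
Step 45. [r6c1∈{3}] nothing but 3 survives at r6c1 ⇒ r6c1=3.
Step 46. [r1c6∈{8}] nothing but 8 survives at r1c6. So r1c6=8.
Step 47. [r7c6∈{9}] r7c6's peers cover all but 9. So r7c6=9.
Step 48. [r3c7∈{1}] only 1 remains possible at r3c7. So r3c7=1.
Step 49. [r2c3∈{4}] nothing but 4 survives at r2c3 ⇒ r2c3=4.
Step 50. [r6c8∈{6}] r6c8 has the single candidate 6 ⇒ r6c8=6.
Step 51. [r9c3∈{8}] r9c3 has the single candidate 8 ⇒ r9c3=8.
Step 52. [r2c6∈{3}] r2c6 is down to just 3, so r2c6=3.

Answer: 2 5 9 1 7 8 6 4 3 / 1 6 4 9 2 3 7 5 8 / 8 7 3 5 6 4 1 2 9 / 7 8 6 3 1 5 4 9 2 / 4 2 1 8 9 6 5 3 7 / 3 9 5 2 4 7 8 6 1 / 5 4 2 7 8 9 3 1 6 / 6 1 7 4 3 2 9 8 5 / 9 3 8 6 5 1 2 7 4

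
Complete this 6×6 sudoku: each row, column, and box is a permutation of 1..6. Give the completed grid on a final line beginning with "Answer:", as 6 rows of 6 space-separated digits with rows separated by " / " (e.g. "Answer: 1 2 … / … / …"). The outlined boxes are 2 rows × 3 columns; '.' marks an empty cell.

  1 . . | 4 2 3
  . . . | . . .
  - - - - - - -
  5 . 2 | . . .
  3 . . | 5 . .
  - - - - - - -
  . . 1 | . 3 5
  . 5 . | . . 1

Step 1. [r1c2∈{6}] r1c2 has the single candidate 6. So r1c2=6.
Step 2. [r6c5∈{4,6}] 4 has one home in box 6: r6c5. So r6c5=4.
Step 3. [r4c3∈{4,6}] in box 3, 6 fits only at r4c3 ⇒ r4c3=6.
Step 4. [r4c5∈{1}] r4c5 is down to just 1 ⇒ r4c5=1.
Step 5. [r2c3∈{3,4,5}] in col 3, 4 fits only at r2c3. So r2c3=4.
Step 6. [r4c2∈{4}] nothing but 4 survives at r4c2, so r4c2=4.
Step 7. [r5c2∈{2}] only 2 remains possible at r5c2 ⇒ r5c2=2.
Step 8. [r5c4∈{6}] only 6 remains possible at r5c4, so r5c4=6.
Step 9. [r2c6∈{6}] r2c6 is down to just 6, so r2c6=6.
Step 10. [r3c5∈{6}] only 6 remains possible at r3c5. So r3c5=6.
Step 11. [r6c3∈{3}] r6c3's peers cover all but 3 ⇒ r6c3=3.
Step 12. [r6c1∈{6}] nothing but 6 survives at r6c1 ⇒ r6c1=6.
Step 13. [r2c2∈{3}] r2c2 has the single candidate 3, so r2c2=3.
Step 14. [r6c4∈{2}] only 2 remains possible at r6c4. So r6c4=2.
Step 15. [r3c2∈{1}] r3c2 is down to just 1 ⇒ r3c2=1.
Step 16. [r4c6∈{2}] only 2 remains possible at r4c6 ⇒ r4c6=2.
Step 17. [r5c1∈{4}] r5c1's peers cover all but 4, so r5c1=4.
Step 18. [r3c4∈{3}] r3c4 has the single candidate 3 ⇒ r3c4=3.
Step 19. [r3c6∈{4}] r3c6 has the single candidate 4. So r3c6=4.
Step 20. [r2c4∈{1}] r2c4 has the single candidate 1 ⇒ r2c4=1.
Step 21. [r1c3∈{5}] only 5 remains possible at r1c3, so r1c3=5.
Step 22. [r2c5∈{5}] r2c5 is down to just 5 ⇒ r2c5=5.
Step 23. [r2c1∈{2}] r2c1's peers cover all but 2, so r2c1=2.

Answer: 1 6 5 4 2 3 / 2 3 4 1 5 6 / 5 1 2 3 6 4 / 3 4 6 5 1 2 / 4 2 1 6 3 5 / 6 5 3 2 4 1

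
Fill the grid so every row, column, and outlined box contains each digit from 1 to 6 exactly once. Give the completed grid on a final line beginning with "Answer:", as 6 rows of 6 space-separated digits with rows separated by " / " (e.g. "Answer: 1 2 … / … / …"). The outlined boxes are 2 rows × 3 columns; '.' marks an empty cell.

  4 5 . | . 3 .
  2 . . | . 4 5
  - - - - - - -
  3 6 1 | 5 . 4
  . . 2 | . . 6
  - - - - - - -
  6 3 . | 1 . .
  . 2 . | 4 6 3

Step 1. [r5c5∈{2,5}] col 5 places 5 nowhere but r5c5, so r5c5=5.
Step 2. [r2c4∈{6}] only 6 remains possible at r2c4 ⇒ r2c4=6.
Step 3. [r1c4∈{2}] only 2 remains possible at r1c4 ⇒ r1c4=2.
Step 4. [r6c1∈{1,5}] 1 has one home in row 6: r6c1 ⇒ r6c1=1.
Step 5. [r4c5∈{1}] r4c5 is down to just 1, so r4c5=1.
Step 6. [r2c3∈{3}] nothing but 3 survives at r2c3, so r2c3=3.
Step 7. [r5c3∈{4}] nothing but 4 survives at r5c3, so r5c3=4.
Step 8. [r2c2∈{1}] r2c2 has the single candidate 1. So r2c2=1.
Step 9. [r4c2∈{4}] only 4 remains possible at r4c2. So r4c2=4.
Step 10. [r1c6∈{1}] r1c6 has the single candidate 1, so r1c6=1.
Step 11. [r5c6∈{2}] r5c6 is down to just 2 ⇒ r5c6=2.
Step 12. [r6c3∈{5}] nothing but 5 survives at r6c3, so r6c3=5.
Step 13. [r4c4∈{3}] only 3 remains possible at r4c4, so r4c4=3.
Step 14. [r1c3∈{6}] r1c3's peers cover all but 6. So r1c3=6.
Step 15. [r4c1∈{5}] r4c1's peers cover all but 5, so r4c1=5.
Step 16. [r3c5∈{2}] r3c5 is down to just 2, so r3c5=2.

Answer: 4 5 6 2 3 1 / 2 1 3 6 4 5 / 3 6 1 5 2 4 / 5 4 2 3 1 6 / 6 3 4 1 5 2 / 1 2 5 4 6 3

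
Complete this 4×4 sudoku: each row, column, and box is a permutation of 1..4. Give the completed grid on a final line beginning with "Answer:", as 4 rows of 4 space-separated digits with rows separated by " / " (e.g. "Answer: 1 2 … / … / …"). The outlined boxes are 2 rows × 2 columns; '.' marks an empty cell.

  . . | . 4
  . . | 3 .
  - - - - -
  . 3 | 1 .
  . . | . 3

Step 1. [r1c3∈{2}] r1c3 is down to just 2 ⇒ r1c3=2.
Step 2. [r1c2∈{1}] r1c2 has the single candidate 1. So r1c2=1.
Step 3. [r3c1∈{2,4}] r3c1 is the only open cell in row 3 admitting 4 ⇒ r3c1=4.
Step 4. [r4c2∈{2}] r4c2 is down to just 2. So r4c2=2.
Step 5. [r4c3∈{4}] r4c3's peers cover all but 4 ⇒ r4c3=4.
Step 6. [r2c4∈{1}] r2c4 has the single candidate 1. So r2c4=1.
Step 7. [r2c2∈{4}] nothing but 4 survives at r2c2 ⇒ r2c2=4.
Step 8. [r4c1∈{1}] nothing but 1 survives at r4c1, so r4c1=1.
Step 9. [r2c1∈{2}] r2c1's peers cover all but 2 ⇒ r2c1=2.
Step 10. [r1c1∈{3}] nothing but 3 survives at r1c1, so r1c1=3.
Step 11. [r3c4∈{2}] r3c4 has the single candidate 2, so r3c4=2.

Answer: 3 1 2 4 / 2 4 3 1 / 4 3 1 2 / 1 2 4 3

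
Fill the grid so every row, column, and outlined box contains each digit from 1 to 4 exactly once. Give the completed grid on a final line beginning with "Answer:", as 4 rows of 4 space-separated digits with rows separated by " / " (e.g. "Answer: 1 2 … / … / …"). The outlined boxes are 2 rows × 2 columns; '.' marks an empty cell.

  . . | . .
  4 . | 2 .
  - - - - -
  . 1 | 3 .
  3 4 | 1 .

Step 1. [r1c1∈{1,2}] r1c1 is the only open cell in col 1 admitting 1 ⇒ r1c1=1.
Step 2. [r3c4∈{2,4}] r3c4 is the only open cell in row 3 admitting 4, so r3c4=4.
Step 3. [r2c2∈{3}] r2c2 is down to just 3, so r2c2=3.
Step 4. [r1c4∈{3}] r1c4 has the single candidate 3. So r1c4=3.
Step 5. [r1c3∈{4}] only 4 remains possible at r1c3 ⇒ r1c3=4.
Step 6. [r1c2∈{2}] r1c2 is down to just 2. So r1c2=2.
Step 7. [r3c1∈{2}] r3c1's peers cover all but 2, so r3c1=2.
Step 8. [r2c4∈{1}] nothing but 1 survives at r2c4 ⇒ r2c4=1.
Step 9. [r4c4∈{2}] nothing but 2 survives at r4c4, so r4c4=2.

Answer: 1 2 4 3 / 4 3 2 1 / 2 1 3 4 / 3 4 1 2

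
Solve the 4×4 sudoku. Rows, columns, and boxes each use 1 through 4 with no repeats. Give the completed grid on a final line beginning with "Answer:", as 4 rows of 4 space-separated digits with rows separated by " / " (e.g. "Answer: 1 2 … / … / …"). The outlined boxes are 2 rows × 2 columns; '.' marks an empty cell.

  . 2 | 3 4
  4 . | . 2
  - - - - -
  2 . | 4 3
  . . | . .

Step 1. [r3c2∈{1}] r3c2 has the single candidate 1, so r3c2=1.
Step 2. [r4c4∈{1}] r4c4's peers cover all but 1, so r4c4=1.
Step 3. [r4c2∈{3,4}] r4c2 is the only open cell in row 4 admitting 4, so r4c2=4.
Step 4. [r4c3∈{2}] r4c3's peers cover all but 2 ⇒ r4c3=2.
Step 5. [r2c3∈{1}] r2c3's peers cover all but 1 ⇒ r2c3=1.
Step 6. [r1c1∈{1}] only 1 remains possible at r1c1. So r1c1=1.
Step 7. [r2c2∈{3}] only 3 remains possible at r2c2 ⇒ r2c2=3.
Step 8. [r4c1∈{3}] only 3 remains possible at r4c1 ⇒ r4c1=3.

Answer: 1 2 3 4 / 4 3 1 2 / 2 1 4 3 / 3 4 2 1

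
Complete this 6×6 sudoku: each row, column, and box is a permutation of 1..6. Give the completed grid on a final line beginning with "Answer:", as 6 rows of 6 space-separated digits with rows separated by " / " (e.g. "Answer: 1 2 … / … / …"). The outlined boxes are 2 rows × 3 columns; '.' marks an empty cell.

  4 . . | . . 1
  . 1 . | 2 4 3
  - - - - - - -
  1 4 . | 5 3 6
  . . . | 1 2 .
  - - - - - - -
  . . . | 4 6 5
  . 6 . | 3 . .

Step 1. [r3c3∈{2}] r3c3's peers cover all but 2, so r3c3=2.
Step 2. [r1c2∈{2,3,5}] in row 1, 2 fits only at r1c2, so r1c2=2.
Step 3. [r1c3∈{3,5,6}] across row 1, 3 lands solely at r1c3, so r1c3=3.
Step 4. [r4c2∈{3,5}] in col 2, 5 fits only at r4c2. So r4c2=5.
Step 5. [r6c3∈{1,4,5}] row 6 places 4 nowhere but r6c3, so r6c3=4.
Step 6. [r2c3∈{5,6}] col 3 places 5 nowhere but r2c3 ⇒ r2c3=5.
Step 7. [r4c1∈{3,6}] across row 4, 3 lands solely at r4c1. So r4c1=3.
Step 8. [r6c1∈{2,5}] 5 has one home in row 6: r6c1. So r6c1=5.
Step 9. [r1c5∈{5}] r1c5's peers cover all but 5 ⇒ r1c5=5.
Step 10. [r5c3∈{1}] r5c3 is down to just 1 ⇒ r5c3=1.
Step 11. [r6c5∈{1}] only 1 remains possible at r6c5 ⇒ r6c5=1.
Step 12. [r2c1∈{6}] r2c1's peers cover all but 6 ⇒ r2c1=6.
Step 13. [r1c4∈{6}] r1c4 has the single candidate 6. So r1c4=6.
Step 14. [r5c2∈{3}] nothing but 3 survives at r5c2 ⇒ r5c2=3.
Step 15. [r5c1∈{2}] r5c1 is down to just 2. So r5c1=2.
Step 16. [r4c3∈{6}] r4c3's peers cover all but 6 ⇒ r4c3=6.
Step 17. [r6c6∈{2}] r6c6 is down to just 2, so r6c6=2.
Step 18. [r4c6∈{4}] r4c6's peers cover all but 4, so r4c6=4.

Answer: 4 2 3 6 5 1 / 6 1 5 2 4 3 / 1 4 2 5 3 6 / 3 5 6 1 2 4 / 2 3 1 4 6 5 / 5 6 4 3 1 2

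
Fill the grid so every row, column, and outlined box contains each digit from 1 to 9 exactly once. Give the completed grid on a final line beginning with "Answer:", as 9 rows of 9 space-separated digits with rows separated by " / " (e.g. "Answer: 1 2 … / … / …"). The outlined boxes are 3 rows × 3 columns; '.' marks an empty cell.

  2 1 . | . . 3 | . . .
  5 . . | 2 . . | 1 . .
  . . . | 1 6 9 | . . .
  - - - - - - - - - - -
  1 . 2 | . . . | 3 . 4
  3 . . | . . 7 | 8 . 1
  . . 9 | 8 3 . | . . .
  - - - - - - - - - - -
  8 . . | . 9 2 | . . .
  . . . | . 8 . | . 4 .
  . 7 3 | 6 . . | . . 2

Step 1. [r4c8∈{5,6,7,9}] r4c8 is the only open cell in row 4 admitting 7. So r4c8=7.
Step 2. [r4c5∈{5}] r4c5 is down to just 5 ⇒ r4c5=5.
Step 3. [r2c2∈{3,4,6,8,9}] across box 1, 9 lands solely at r2c2, so r2c2=9.
Step 4. [r1c4∈{4,5,7}] in box 2, 5 fits only at r1c4. So r1c4=5.
Step 5. [r9c8∈{1,5,8,9}] across row 9, 8 lands solely at r9c8. So r9c8=8.
Step 6. [r5c8∈{2,5,6,9}] box 6 places 9 nowhere but r5c8. So r5c8=9.
Step 7. [r1c8∈{6}] r1c8 has the single candidate 6. So r1c8=6.
Step 8. [r2c3∈{4,6,7,8}] across row 2, 6 lands solely at r2c3. So r2c3=6.
Step 9. [r5c2∈{4,5,6}] row 5 places 6 nowhere but r5c2, so r5c2=6.
Step 10. [r5c3∈{4,5}] across row 5, 5 lands solely at r5c3 ⇒ r5c3=5.
Step 11. [r3c2∈{3,4,8}] r3c2 is the only open cell in col 2 admitting 3 ⇒ r3c2=3.
Step 12. [r6c6∈{1,4,6}] 1 has one home in row 6: r6c6. So r6c6=1.
Step 13. [r8c6∈{5}] r8c6 is down to just 5, so r8c6=5.
Step 14. [r9c7∈{5,9}] in row 9, 5 fits only at r9c7 ⇒ r9c7=5.
Step 15. [r9c6∈{4}] r9c6 is down to just 4, so r9c6=4.
Step 16. [r2c5∈{4,7}] across row 2, 4 lands solely at r2c5 ⇒ r2c5=4.
Step 17. [r2c9∈{3,7,8}] in row 2, 7 fits only at r2c9, so r2c9=7.
Step 18. [r8c1∈{6,9}] col 1 places 6 nowhere but r8c1 ⇒ r8c1=6.
Step 19. [r7c8∈{1,3}] 1 has one home in col 8: r7c8, so r7c8=1.
Step 20. [r7c3∈{4}] r7c3 is down to just 4, so r7c3=4.
Step 21. [r3c1∈{4,7}] box 1 places 4 nowhere but r3c1. So r3c1=4.
Step 22. [r3c7∈{2}] nothing but 2 survives at r3c7. So r3c7=2.
Step 23. [r6c7∈{6}] r6c7 has the single candidate 6, so r6c7=6.
Step 24. [r3c8∈{5}] nothing but 5 survives at r3c8. So r3c8=5.
Step 25. [r3c9∈{8}] only 8 remains possible at r3c9 ⇒ r3c9=8.
Step 26. [r7c7∈{7}] only 7 remains possible at r7c7. So r7c7=7.
Step 27. [r8c7∈{9}] only 9 remains possible at r8c7. So r8c7=9.
Step 28. [r7c4∈{3}] r7c4's peers cover all but 3 ⇒ r7c4=3.
Step 29. [r3c3∈{7}] r3c3 is down to just 7 ⇒ r3c3=7.
Step 30. [r8c9∈{3}] only 3 remains possible at r8c9 ⇒ r8c9=3.
Step 31. [r9c5∈{1}] r9c5 has the single candidate 1, so r9c5=1.
Step 32. [r5c4∈{4}] only 4 remains possible at r5c4, so r5c4=4.
Step 33. [r7c9∈{6}] nothing but 6 survives at r7c9 ⇒ r7c9=6.
Step 34. [r4c6∈{6}] only 6 remains possible at r4c6 ⇒ r4c6=6.
Step 35. [r4c4∈{9}] r4c4's peers cover all but 9. So r4c4=9.
Step 36. [r1c9∈{9}] r1c9 is down to just 9, so r1c9=9.
Step 37. [r4c2∈{8}] r4c2 is down to just 8, so r4c2=8.
Step 38. [r9c1∈{9}] r9c1's peers cover all but 9 ⇒ r9c1=9.
Step 39. [r8c3∈{1}] nothing but 1 survives at r8c3. So r8c3=1.
Step 40. [r2c6∈{8}] r2c6's peers cover all but 8 ⇒ r2c6=8.
Step 41. [r6c1∈{7}] nothing but 7 survives at r6c1. So r6c1=7.
Step 42. [r6c2∈{4}] nothing but 4 survives at r6c2, so r6c2=4.
Step 43. [r6c9∈{5}] r6c9 has the single candidate 5 ⇒ r6c9=5.
Step 44. [r6c8∈{2}] r6c8 is down to just 2 ⇒ r6c8=2.
Step 45. [r8c2∈{2}] r8c2 is down to just 2 ⇒ r8c2=2.
Step 46. [r2c8∈{3}] only 3 remains possible at r2c8. So r2c8=3.
Step 47. [r8c4∈{7}] r8c4's peers cover all but 7. So r8c4=7.
Step 48. [r1c7∈{4}] r1c7's peers cover all but 4 ⇒ r1c7=4.
Step 49. [r7c2∈{5}] r7c2 is down to just 5 ⇒ r7c2=5.
Step 50. [r5c5∈{2}] nothing but 2 survives at r5c5, so r5c5=2.
Step 51. [r1c3∈{8}] r1c3 has the single candidate 8, so r1c3=8.
Step 52. [r1c5∈{7}] r1c5 is down to just 7 ⇒ r1c5=7.

Answer: 2 1 8 5 7 3 4 6 9 / 5 9 6 2 4 8 1 3 7 / 4 3 7 1 6 9 2 5 8 / 1 8 2 9 5 6 3 7 4 / 3 6 5 4 2 7 8 9 1 / 7 4 9 8 3 1 6 2 5 / 8 5 4 3 9 2 7 1 6 / 6 2 1 7 8 5 9 4 3 / 9 7 3 6 1 4 5 8 2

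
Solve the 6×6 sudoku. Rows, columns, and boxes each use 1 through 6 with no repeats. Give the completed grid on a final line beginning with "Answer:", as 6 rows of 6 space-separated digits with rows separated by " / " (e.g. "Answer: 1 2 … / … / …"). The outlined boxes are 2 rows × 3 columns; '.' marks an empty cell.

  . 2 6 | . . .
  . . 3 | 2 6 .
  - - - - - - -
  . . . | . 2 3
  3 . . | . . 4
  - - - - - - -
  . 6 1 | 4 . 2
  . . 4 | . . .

Step 1. [r5c1∈{5}] r5c1 is down to just 5, so r5c1=5.
Step 2. [r2c2∈{1,4,5}] r2c2 is the only open cell in box 1 admitting 5 ⇒ r2c2=5.
Step 3. [r2c6∈{1}] only 1 remains possible at r2c6. So r2c6=1.
Step 4. [r4c2∈{1}] nothing but 1 survives at r4c2, so r4c2=1.
Step 5. [r4c5∈{5}] nothing but 5 survives at r4c5 ⇒ r4c5=5.
Step 6. [r5c5∈{3}] r5c5 has the single candidate 3. So r5c5=3.
Step 7. [r4c4∈{6}] only 6 remains possible at r4c4. So r4c4=6.
Step 8. [r2c1∈{4}] r2c1's peers cover all but 4. So r2c1=4.
Step 9. [r1c6∈{5}] only 5 remains possible at r1c6 ⇒ r1c6=5.
Step 10. [r6c5∈{1}] r6c5's peers cover all but 1 ⇒ r6c5=1.
Step 11. [r4c3∈{2}] r4c3's peers cover all but 2, so r4c3=2.
Step 12. [r6c1∈{2}] nothing but 2 survives at r6c1 ⇒ r6c1=2.
Step 13. [r3c2∈{4}] only 4 remains possible at r3c2, so r3c2=4.
Step 14. [r1c4∈{3}] only 3 remains possible at r1c4. So r1c4=3.
Step 15. [r3c1∈{6}] r3c1's peers cover all but 6 ⇒ r3c1=6.
Step 16. [r3c3∈{5}] r3c3 is down to just 5, so r3c3=5.
Step 17. [r6c2∈{3}] r6c2's peers cover all but 3, so r6c2=3.
Step 18. [r6c4∈{5}] nothing but 5 survives at r6c4 ⇒ r6c4=5.
Step 19. [r1c5∈{4}] r1c5's peers cover all but 4, so r1c5=4.
Step 20. [r3c4∈{1}] nothing but 1 survives at r3c4, so r3c4=1.
Step 21. [r1c1∈{1}] only 1 remains possible at r1c1. So r1c1=1.
Step 22. [r6c6∈{6}] only 6 remains possible at r6c6 ⇒ r6c6=6.

Answer: 1 2 6 3 4 5 / 4 5 3 2 6 1 / 6 4 5 1 2 3 / 3 1 2 6 5 4 / 5 6 1 4 3 2 / 2 3 4 5 1 6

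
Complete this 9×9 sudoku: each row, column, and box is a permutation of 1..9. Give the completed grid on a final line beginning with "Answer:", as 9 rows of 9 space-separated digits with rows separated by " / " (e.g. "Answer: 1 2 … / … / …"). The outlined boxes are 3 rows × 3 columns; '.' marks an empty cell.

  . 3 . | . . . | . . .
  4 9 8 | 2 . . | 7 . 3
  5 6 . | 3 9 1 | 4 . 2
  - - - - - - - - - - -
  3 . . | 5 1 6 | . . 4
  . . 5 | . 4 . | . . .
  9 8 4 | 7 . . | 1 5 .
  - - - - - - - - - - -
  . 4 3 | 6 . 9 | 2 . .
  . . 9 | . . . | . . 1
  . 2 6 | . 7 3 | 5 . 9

Step 1. [r3c8∈{8}] r3c8 is down to just 8. So r3c8=8.
Step 2. [r5c1∈{1,2,6,7}] r5c1 is the only open cell in col 1 admitting 6 ⇒ r5c1=6.
Step 3. [r1c6∈{4,5,7,8}] 7 has one home in col 6: r1c6, so r1c6=7.
Step 4. [r8c6∈{2,4,5,8}] col 6 places 4 nowhere but r8c6. So r8c6=4.
Step 5. [r8c4∈{8}] r8c4 has the single candidate 8 ⇒ r8c4=8.
Step 6. [r7c8∈{7}] r7c8 is down to just 7. So r7c8=7.
Step 7. [r4c7∈{8,9}] across row 4, 8 lands solely at r4c7. So r4c7=8.
Step 8. [r4c8∈{2,9}] r4c8 is the only open cell in row 4 admitting 9. So r4c8=9.
Step 9. [r1c3∈{1,2}] 1 has one home in col 3: r1c3 ⇒ r1c3=1.
Step 10. [r1c8∈{6}] nothing but 6 survives at r1c8 ⇒ r1c8=6.
Step 11. [r7c5∈{5}] r7c5 has the single candidate 5, so r7c5=5.
Step 12. [r4c2∈{7}] nothing but 7 survives at r4c2. So r4c2=7.
Step 13. [r5c8∈{2,3}] r5c8 is the only open cell in col 8 admitting 2, so r5c8=2.
Step 14. [r9c1∈{1,8}] 8 has one home in row 9: r9c1. So r9c1=8.
Step 15. [r8c8∈{3}] only 3 remains possible at r8c8, so r8c8=3.
Step 16. [r6c6∈{2}] r6c6 is down to just 2. So r6c6=2.
Step 17. [r2c6∈{5}] r2c6's peers cover all but 5 ⇒ r2c6=5.
Step 18. [r1c1∈{2}] r1c1's peers cover all but 2 ⇒ r1c1=2.
Step 19. [r6c9∈{6}] r6c9 is down to just 6. So r6c9=6.
Step 20. [r7c9∈{8}] r7c9 has the single candidate 8, so r7c9=8.
Step 21. [r2c8∈{1}] r2c8's peers cover all but 1. So r2c8=1.
Step 22. [r5c9∈{7}] r5c9 is down to just 7 ⇒ r5c9=7.
Step 23. [r5c2∈{1}] only 1 remains possible at r5c2. So r5c2=1.
Step 24. [r5c4∈{9}] nothing but 9 survives at r5c4 ⇒ r5c4=9.
Step 25. [r6c5∈{3}] r6c5 is down to just 3. So r6c5=3.
Step 26. [r5c7∈{3}] only 3 remains possible at r5c7, so r5c7=3.
Step 27. [r8c7∈{6}] only 6 remains possible at r8c7. So r8c7=6.
Step 28. [r2c5∈{6}] r2c5's peers cover all but 6 ⇒ r2c5=6.
Step 29. [r1c5∈{8}] r1c5 has the single candidate 8 ⇒ r1c5=8.
Step 30. [r7c1∈{1}] r7c1's peers cover all but 1. So r7c1=1.
Step 31. [r5c6∈{8}] r5c6's peers cover all but 8. So r5c6=8.
Step 32. [r9c4∈{1}] r9c4's peers cover all but 1 ⇒ r9c4=1.
Step 33. [r9c8∈{4}] r9c8's peers cover all but 4. So r9c8=4.
Step 34. [r4c3∈{2}] r4c3 is down to just 2 ⇒ r4c3=2.
Step 35. [r1c9∈{5}] only 5 remains possible at r1c9. So r1c9=5.
Step 36. [r8c1∈{7}] r8c1's peers cover all but 7, so r8c1=7.
Step 37. [r8c2∈{5}] only 5 remains possible at r8c2, so r8c2=5.
Step 38. [r1c4∈{4}] r1c4 has the single candidate 4 ⇒ r1c4=4.
Step 39. [r3c3∈{7}] r3c3's peers cover all but 7, so r3c3=7.
Step 40. [r1c7∈{9}] only 9 remains possible at r1c7, so r1c7=9.
Step 41. [r8c5∈{2}] r8c5 is down to just 2. So r8c5=2.

Answer: 2 3 1 4 8 7 9 6 5 / 4 9 8 2 6 5 7 1 3 / 5 6 7 3 9 1 4 8 2 / 3 7 2 5 1 6 8 9 4 / 6 1 5 9 4 8 3 2 7 / 9 8 4 7 3 2 1 5 6 / 1 4 3 6 5 9 2 7 8 / 7 5 9 8 2 4 6 3 1 / 8 2 6 1 7 3 5 4 9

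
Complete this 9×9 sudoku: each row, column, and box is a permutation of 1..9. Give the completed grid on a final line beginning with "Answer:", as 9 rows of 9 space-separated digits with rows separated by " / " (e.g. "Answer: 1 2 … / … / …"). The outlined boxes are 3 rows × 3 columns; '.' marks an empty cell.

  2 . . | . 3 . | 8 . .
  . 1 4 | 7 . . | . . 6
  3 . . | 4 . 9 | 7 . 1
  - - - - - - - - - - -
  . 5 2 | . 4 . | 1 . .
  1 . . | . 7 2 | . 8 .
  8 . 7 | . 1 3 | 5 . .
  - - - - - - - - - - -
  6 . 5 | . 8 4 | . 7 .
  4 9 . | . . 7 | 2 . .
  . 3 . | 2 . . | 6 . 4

Step 1. [r7c4∈{1,3,9}] r7c4 is the only open cell in row 7 admitting 1. So r7c4=1.
Step 2. [r9c6∈{5}] r9c6 has the single candidate 5. So r9c6=5.
Step 3. [r4c1∈{9}] r4c1's peers cover all but 9. So r4c1=9.
Step 4. [r5c7∈{3,4,9}] in col 7, 4 fits only at r5c7. So r5c7=4.
Step 5. [r5c2∈{6}] r5c2's peers cover all but 6, so r5c2=6.
Step 6. [r1c3∈{6,9}] across col 3, 9 lands solely at r1c3, so r1c3=9.
Step 7. [r1c9∈{5}] only 5 remains possible at r1c9 ⇒ r1c9=5.
Step 8. [r1c4∈{6}] r1c4's peers cover all but 6, so r1c4=6.
Step 9. [r9c3∈{1,8}] 8 has one home in row 9: r9c3. So r9c3=8.
Step 10. [r6c8∈{2,6,9}] in row 6, 6 fits only at r6c8, so r6c8=6.
Step 11. [r4c8∈{3}] only 3 remains possible at r4c8 ⇒ r4c8=3.
Step 12. [r5c9∈{9}] nothing but 9 survives at r5c9 ⇒ r5c9=9.
Step 13. [r7c7∈{3,9}] r7c7 is the only open cell in row 7 admitting 9, so r7c7=9.
Step 14. [r3c5∈{2,5}] across row 3, 5 lands solely at r3c5. So r3c5=5.
Step 15. [r8c8∈{1,5}] r8c8 is the only open cell in row 8 admitting 5 ⇒ r8c8=5.
Step 16. [r2c5∈{2}] r2c5 has the single candidate 2. So r2c5=2.
Step 17. [r8c9∈{3,8}] row 8 places 8 nowhere but r8c9, so r8c9=8.
Step 18. [r4c6∈{6,8}] 6 has one home in row 4: r4c6, so r4c6=6.
Step 19. [r3c8∈{2}] r3c8 is down to just 2, so r3c8=2.
Step 20. [r1c8∈{4}] nothing but 4 survives at r1c8, so r1c8=4.
Step 21. [r8c5∈{6}] r8c5 is down to just 6 ⇒ r8c5=6.
Step 22. [r9c8∈{1}] r9c8's peers cover all but 1, so r9c8=1.
Step 23. [r6c2∈{4}] r6c2 is down to just 4, so r6c2=4.
Step 24. [r6c9∈{2}] r6c9 is down to just 2. So r6c9=2.
Step 25. [r9c5∈{9}] r9c5 has the single candidate 9. So r9c5=9.
Step 26. [r8c3∈{1}] nothing but 1 survives at r8c3 ⇒ r8c3=1.
Step 27. [r5c3∈{3}] r5c3 has the single candidate 3 ⇒ r5c3=3.
Step 28. [r7c2∈{2}] nothing but 2 survives at r7c2 ⇒ r7c2=2.
Step 29. [r1c2∈{7}] r1c2 is down to just 7. So r1c2=7.
Step 30. [r4c4∈{8}] only 8 remains possible at r4c4. So r4c4=8.
Step 31. [r3c2∈{8}] only 8 remains possible at r3c2. So r3c2=8.
Step 32. [r2c8∈{9}] r2c8 is down to just 9, so r2c8=9.
Step 33. [r8c4∈{3}] r8c4 is down to just 3. So r8c4=3.
Step 34. [r7c9∈{3}] only 3 remains possible at r7c9 ⇒ r7c9=3.
Step 35. [r6c4∈{9}] r6c4 is down to just 9. So r6c4=9.
Step 36. [r9c1∈{7}] only 7 remains possible at r9c1. So r9c1=7.
Step 37. [r2c7∈{3}] only 3 remains possible at r2c7, so r2c7=3.
Step 38. [r2c6∈{8}] r2c6 has the single candidate 8 ⇒ r2c6=8.
Step 39. [r1c6∈{1}] only 1 remains possible at r1c6, so r1c6=1.
Step 40. [r5c4∈{5}] r5c4 is down to just 5 ⇒ r5c4=5.
Step 41. [r3c3∈{6}] nothing but 6 survives at r3c3 ⇒ r3c3=6.
Step 42. [r2c1∈{5}] nothing but 5 survives at r2c1 ⇒ r2c1=5.
Step 43. [r4c9∈{7}] only 7 remains possible at r4c9, so r4c9=7.

Answer: 2 7 9 6 3 1 8 4 5 / 5 1 4 7 2 8 3 9 6 / 3 8 6 4 5 9 7 2 1 / 9 5 2 8 4 6 1 3 7 / 1 6 3 5 7 2 4 8 9 / 8 4 7 9 1 3 5 6 2 / 6 2 5 1 8 4 9 7 3 / 4 9 1 3 6 7 2 5 8 / 7 3 8 2 9 5 6 1 4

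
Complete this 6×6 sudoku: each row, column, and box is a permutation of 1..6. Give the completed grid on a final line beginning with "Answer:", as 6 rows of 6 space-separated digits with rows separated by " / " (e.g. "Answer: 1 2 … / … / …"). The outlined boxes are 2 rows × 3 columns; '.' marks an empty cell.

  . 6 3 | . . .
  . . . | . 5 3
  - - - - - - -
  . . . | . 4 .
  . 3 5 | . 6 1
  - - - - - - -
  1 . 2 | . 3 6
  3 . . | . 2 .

Step 1. [r4c4∈{2}] r4c4 has the single candidate 2, so r4c4=2.
Step 2. [r6c4∈{1,4,5}] 1 has one home in row 6: r6c4 ⇒ r6c4=1.
Step 3. [r1c4∈{4}] nothing but 4 survives at r1c4 ⇒ r1c4=4.
Step 4. [r5c2∈{4,5}] r5c2 is the only open cell in row 5 admitting 4 ⇒ r5c2=4.
Step 5. [r2c3∈{1,4}] in col 3, 4 fits only at r2c3, so r2c3=4.
Step 6. [r2c1∈{2}] r2c1 has the single candidate 2 ⇒ r2c1=2.
Step 7. [r3c3∈{1,6}] col 3 places 1 nowhere but r3c3, so r3c3=1.
Step 8. [r5c4∈{5}] r5c4's peers cover all but 5. So r5c4=5.
Step 9. [r1c5∈{1}] r1c5 is down to just 1. So r1c5=1.
Step 10. [r3c6∈{5}] nothing but 5 survives at r3c6. So r3c6=5.
Step 11. [r2c2∈{1}] only 1 remains possible at r2c2, so r2c2=1.
Step 12. [r4c1∈{4}] r4c1 has the single candidate 4, so r4c1=4.
Step 13. [r6c2∈{5}] nothing but 5 survives at r6c2 ⇒ r6c2=5.
Step 14. [r3c4∈{3}] r3c4 is down to just 3, so r3c4=3.
Step 15. [r6c6∈{4}] r6c6 has the single candidate 4 ⇒ r6c6=4.
Step 16. [r6c3∈{6}] only 6 remains possible at r6c3 ⇒ r6c3=6.
Step 17. [r2c4∈{6}] r2c4 is down to just 6 ⇒ r2c4=6.
Step 18. [r3c2∈{2}] r3c2 is down to just 2, so r3c2=2.
Step 19. [r1c6∈{2}] r1c6's peers cover all but 2 ⇒ r1c6=2.
Step 20. [r3c1∈{6}] only 6 remains possible at r3c1, so r3c1=6.
Step 21. [r1c1∈{5}] only 5 remains possible at r1c1, so r1c1=5.

Answer: 5 6 3 4 1 2 / 2 1 4 6 5 3 / 6 2 1 3 4 5 / 4 3 5 2 6 1 / 1 4 2 5 3 6 / 3 5 6 1 2 4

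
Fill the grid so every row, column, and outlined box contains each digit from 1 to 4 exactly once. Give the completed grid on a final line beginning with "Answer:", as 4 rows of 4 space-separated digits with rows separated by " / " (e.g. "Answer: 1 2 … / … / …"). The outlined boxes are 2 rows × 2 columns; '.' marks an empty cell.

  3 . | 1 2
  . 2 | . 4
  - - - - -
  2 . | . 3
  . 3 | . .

Step 1. [r4c1∈{1,4}] col 1 places 4 nowhere but r4c1. So r4c1=4.
Step 2. [r1c2∈{4}] r1c2 has the single candidate 4, so r1c2=4.
Step 3. [r3c3∈{4}] r3c3 is down to just 4. So r3c3=4.
Step 4. [r4c4∈{1}] r4c4 has the single candidate 1 ⇒ r4c4=1.
Step 5. [r2c3∈{3}] nothing but 3 survives at r2c3 ⇒ r2c3=3.
Step 6. [r2c1∈{1}] r2c1's peers cover all but 1, so r2c1=1.
Step 7. [r4c3∈{2}] only 2 remains possible at r4c3. So r4c3=2.
Step 8. [r3c2∈{1}] only 1 remains possible at r3c2 ⇒ r3c2=1.

Answer: 3 4 1 2 / 1 2 3 4 / 2 1 4 3 / 4 3 2 1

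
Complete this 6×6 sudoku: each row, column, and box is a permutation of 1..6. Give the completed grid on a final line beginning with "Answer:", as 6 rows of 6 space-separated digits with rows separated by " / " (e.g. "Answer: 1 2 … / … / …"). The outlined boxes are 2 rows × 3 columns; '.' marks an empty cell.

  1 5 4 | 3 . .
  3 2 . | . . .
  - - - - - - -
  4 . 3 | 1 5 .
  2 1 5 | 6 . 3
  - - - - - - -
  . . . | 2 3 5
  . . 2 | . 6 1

Step 1. [r2c6∈{4,6}] r2c6 is the only open cell in col 6 admitting 4. So r2c6=4.
Step 2. [r5c1∈{6}] r5c1's peers cover all but 6 ⇒ r5c1=6.
Step 3. [r6c2∈{3,4}] row 6 places 3 nowhere but r6c2, so r6c2=3.
Step 4. [r1c5∈{2}] only 2 remains possible at r1c5 ⇒ r1c5=2.
Step 5. [r5c2∈{4}] r5c2's peers cover all but 4. So r5c2=4.
Step 6. [r4c5∈{4}] r4c5 has the single candidate 4. So r4c5=4.
Step 7. [r6c4∈{4}] nothing but 4 survives at r6c4, so r6c4=4.
Step 8. [r6c1∈{5}] r6c1 has the single candidate 5, so r6c1=5.
Step 9. [r3c6∈{2}] only 2 remains possible at r3c6. So r3c6=2.
Step 10. [r2c5∈{1}] only 1 remains possible at r2c5. So r2c5=1.
Step 11. [r2c4∈{5}] nothing but 5 survives at r2c4, so r2c4=5.
Step 12. [r1c6∈{6}] r1c6 is down to just 6 ⇒ r1c6=6.
Step 13. [r2c3∈{6}] r2c3 has the single candidate 6, so r2c3=6.
Step 14. [r5c3∈{1}] nothing but 1 survives at r5c3 ⇒ r5c3=1.
Step 15. [r3c2∈{6}] r3c2's peers cover all but 6, so r3c2=6.

Answer: 1 5 4 3 2 6 / 3 2 6 5 1 4 / 4 6 3 1 5 2 / 2 1 5 6 4 3 / 6 4 1 2 3 5 / 5 3 2 4 6 1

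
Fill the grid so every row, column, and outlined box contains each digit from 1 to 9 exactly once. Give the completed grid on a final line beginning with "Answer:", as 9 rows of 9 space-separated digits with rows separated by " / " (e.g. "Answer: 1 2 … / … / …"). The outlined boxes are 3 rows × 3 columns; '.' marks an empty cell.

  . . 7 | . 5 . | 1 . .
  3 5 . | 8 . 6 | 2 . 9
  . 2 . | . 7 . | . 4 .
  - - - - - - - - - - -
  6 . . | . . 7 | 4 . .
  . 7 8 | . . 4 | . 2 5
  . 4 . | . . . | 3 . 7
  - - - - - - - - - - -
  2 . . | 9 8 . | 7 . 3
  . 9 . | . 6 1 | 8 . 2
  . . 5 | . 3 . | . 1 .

Step 1. [r4c4∈{1,2,3,5}] across row 4, 5 lands solely at r4c4, so r4c4=5.
Step 2. [r7c3∈{1,4,6}] row 7 places 4 nowhere but r7c3. So r7c3=4.
Step 3. [r2c3∈{1}] nothing but 1 survives at r2c3 ⇒ r2c3=1.
Step 4. [r1c8∈{3,6,8}] in col 8, 3 fits only at r1c8. So r1c8=3.
Step 5. [r3c3∈{6,9}] across col 3, 6 lands solely at r3c3 ⇒ r3c3=6.
Step 6. [r1c2∈{8}] r1c2 is down to just 8. So r1c2=8.
Step 7. [r3c1∈{9}] r3c1 has the single candidate 9. So r3c1=9.
Step 8. [r5c1∈{1}] r5c1 has the single candidate 1, so r5c1=1.
Step 9. [r5c5∈{9}] only 9 remains possible at r5c5 ⇒ r5c5=9.
Step 10. [r8c4∈{4,7}] r8c4 is the only open cell in row 8 admitting 4, so r8c4=4.
Step 11. [r9c2∈{6}] nothing but 6 survives at r9c2, so r9c2=6.
Step 12. [r9c6∈{2}] nothing but 2 survives at r9c6, so r9c6=2.
Step 13. [r3c4∈{1,3}] in row 3, 1 fits only at r3c4. So r3c4=1.
Step 14. [r7c8∈{5,6}] 6 has one home in row 7: r7c8 ⇒ r7c8=6.
Step 15. [r6c4∈{2,6}] 6 has one home in row 6: r6c4. So r6c4=6.
Step 16. [r4c9∈{1,8}] col 9 places 1 nowhere but r4c9. So r4c9=1.
Step 17. [r4c5∈{2}] r4c5 has the single candidate 2, so r4c5=2.
Step 18. [r4c8∈{8,9}] across row 4, 8 lands solely at r4c8. So r4c8=8.
Step 19. [r4c3∈{3,9}] row 4 places 9 nowhere but r4c3, so r4c3=9.
Step 20. [r9c4∈{7}] nothing but 7 survives at r9c4. So r9c4=7.
Step 21. [r7c2∈{1}] r7c2's peers cover all but 1. So r7c2=1.
Step 22. [r6c3∈{2}] r6c3 has the single candidate 2. So r6c3=2.
Step 23. [r8c3∈{3}] nothing but 3 survives at r8c3 ⇒ r8c3=3.
Step 24. [r3c6∈{3}] r3c6 is down to just 3. So r3c6=3.
Step 25. [r1c1∈{4}] r1c1 is down to just 4, so r1c1=4.
Step 26. [r6c8∈{9}] r6c8 has the single candidate 9, so r6c8=9.
Step 27. [r6c5∈{1}] r6c5 has the single candidate 1, so r6c5=1.
Step 28. [r3c9∈{8}] nothing but 8 survives at r3c9, so r3c9=8.
Step 29. [r1c9∈{6}] nothing but 6 survives at r1c9. So r1c9=6.
Step 30. [r2c8∈{7}] r2c8's peers cover all but 7, so r2c8=7.
Step 31. [r8c1∈{7}] r8c1's peers cover all but 7, so r8c1=7.
Step 32. [r5c4∈{3}] r5c4's peers cover all but 3, so r5c4=3.
Step 33. [r8c8∈{5}] r8c8 is down to just 5 ⇒ r8c8=5.
Step 34. [r9c9∈{4}] nothing but 4 survives at r9c9. So r9c9=4.
Step 35. [r9c7∈{9}] r9c7 has the single candidate 9. So r9c7=9.
Step 36. [r3c7∈{5}] r3c7 has the single candidate 5. So r3c7=5.
Step 37. [r2c5∈{4}] r2c5 is down to just 4, so r2c5=4.
Step 38. [r4c2∈{3}] r4c2's peers cover all but 3. So r4c2=3.
Step 39. [r1c6∈{9}] only 9 remains possible at r1c6 ⇒ r1c6=9.
Step 40. [r9c1∈{8}] nothing but 8 survives at r9c1, so r9c1=8.
Step 41. [r5c7∈{6}] r5c7 has the single candidate 6 ⇒ r5c7=6.
Step 42. [r7c6∈{5}] r7c6 has the single candidate 5, so r7c6=5.
Step 43. [r6c6∈{8}] nothing but 8 survives at r6c6 ⇒ r6c6=8.
Step 44. [r6c1∈{5}] r6c1's peers cover all but 5. So r6c1=5.
Step 45. [r1c4∈{2}] only 2 remains possible at r1c4 ⇒ r1c4=2.

Answer: 4 8 7 2 5 9 1 3 6 / 3 5 1 8 4 6 2 7 9 / 9 2 6 1 7 3 5 4 8 / 6 3 9 5 2 7 4 8 1 / 1 7 8 3 9 4 6 2 5 / 5 4 2 6 1 8 3 9 7 / 2 1 4 9 8 5 7 6 3 / 7 9 3 4 6 1 8 5 2 / 8 6 5 7 3 2 9 1 4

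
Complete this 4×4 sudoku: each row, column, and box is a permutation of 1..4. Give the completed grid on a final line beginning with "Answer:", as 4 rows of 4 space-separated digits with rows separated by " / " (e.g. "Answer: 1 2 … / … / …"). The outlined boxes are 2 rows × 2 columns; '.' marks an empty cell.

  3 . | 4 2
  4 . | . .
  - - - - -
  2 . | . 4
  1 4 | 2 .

Step 1. [r2c4∈{1,3}] col 4 places 1 nowhere but r2c4 ⇒ r2c4=1.
Step 2. [r4c4∈{3}] r4c4 has the single candidate 3, so r4c4=3.
Step 3. [r2c3∈{3}] r2c3 is down to just 3. So r2c3=3.
Step 4. [r1c2∈{1}] only 1 remains possible at r1c2. So r1c2=1.
Step 5. [r3c3∈{1}] r3c3 has the single candidate 1. So r3c3=1.
Step 6. [r3c2∈{3}] only 3 remains possible at r3c2. So r3c2=3.
Step 7. [r2c2∈{2}] only 2 remains possible at r2c2, so r2c2=2.

Answer: 3 1 4 2 / 4 2 3 1 / 2 3 1 4 / 1 4 2 3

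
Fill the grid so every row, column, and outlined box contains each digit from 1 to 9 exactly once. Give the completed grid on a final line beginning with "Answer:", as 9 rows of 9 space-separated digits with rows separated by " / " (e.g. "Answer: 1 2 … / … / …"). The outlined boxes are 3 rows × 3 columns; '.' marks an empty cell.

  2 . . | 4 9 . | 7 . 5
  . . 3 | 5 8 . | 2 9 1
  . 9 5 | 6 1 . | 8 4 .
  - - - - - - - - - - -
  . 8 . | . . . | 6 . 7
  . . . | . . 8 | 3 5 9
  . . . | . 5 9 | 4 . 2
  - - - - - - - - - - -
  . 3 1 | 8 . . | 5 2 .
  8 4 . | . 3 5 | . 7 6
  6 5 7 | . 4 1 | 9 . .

Step 1. [r5c2∈{1,2,6,7}] across col 2, 2 lands solely at r5c2. So r5c2=2.
Step 2. [r3c1∈{7}] r3c1 has the single candidate 7. So r3c1=7.
Step 3. [r4c1∈{1,3,4,5,9}] r4c1 is the only open cell in row 4 admitting 5 ⇒ r4c1=5.
Step 4. [r1c6∈{3}] only 3 remains possible at r1c6 ⇒ r1c6=3.
Step 5. [r4c4∈{1,2,3}] in row 4, 3 fits only at r4c4 ⇒ r4c4=3.
Step 6. [r6c2∈{1,6,7}] col 2 places 7 nowhere but r6c2 ⇒ r6c2=7.
Step 7. [r5c5∈{6,7}] 6 has one home in box 5: r5c5, so r5c5=6.
Step 8. [r6c4∈{1}] r6c4's peers cover all but 1. So r6c4=1.
Step 9. [r1c8∈{6}] only 6 remains possible at r1c8, so r1c8=6.
Step 10. [r9c8∈{3,8}] col 8 places 3 nowhere but r9c8. So r9c8=3.
Step 11. [r8c3∈{2,9}] r8c3 is the only open cell in col 3 admitting 2, so r8c3=2.
Step 12. [r4c6∈{2,4}] r4c6 is the only open cell in col 6 admitting 4. So r4c6=4.
Step 13. [r2c1∈{4}] r2c1's peers cover all but 4 ⇒ r2c1=4.
Step 14. [r2c6∈{7}] only 7 remains possible at r2c6, so r2c6=7.
Step 15. [r4c8∈{1}] only 1 remains possible at r4c8 ⇒ r4c8=1.
Step 16. [r7c9∈{4}] nothing but 4 survives at r7c9 ⇒ r7c9=4.
Step 17. [r5c1∈{1}] r5c1 is down to just 1, so r5c1=1.
Step 18. [r4c5∈{2}] r4c5 has the single candidate 2 ⇒ r4c5=2.
Step 19. [r9c9∈{8}] r9c9 has the single candidate 8. So r9c9=8.
Step 20. [r1c2∈{1}] r1c2 is down to just 1. So r1c2=1.
Step 21. [r3c6∈{2}] r3c6 is down to just 2, so r3c6=2.
Step 22. [r5c4∈{7}] only 7 remains possible at r5c4. So r5c4=7.
Step 23. [r7c1∈{9}] only 9 remains possible at r7c1, so r7c1=9.
Step 24. [r5c3∈{4}] r5c3 has the single candidate 4. So r5c3=4.
Step 25. [r7c6∈{6}] r7c6 has the single candidate 6, so r7c6=6.
Step 26. [r3c9∈{3}] r3c9 has the single candidate 3. So r3c9=3.
Step 27. [r6c8∈{8}] r6c8 has the single candidate 8, so r6c8=8.
Step 28. [r4c3∈{9}] only 9 remains possible at r4c3. So r4c3=9.
Step 29. [r6c3∈{6}] r6c3 is down to just 6. So r6c3=6.
Step 30. [r7c5∈{7}] only 7 remains possible at r7c5. So r7c5=7.
Step 31. [r1c3∈{8}] r1c3's peers cover all but 8 ⇒ r1c3=8.
Step 32. [r2c2∈{6}] r2c2 has the single candidate 6. So r2c2=6.
Step 33. [r6c1∈{3}] r6c1 has the single candidate 3 ⇒ r6c1=3.
Step 34. [r8c7∈{1}] r8c7's peers cover all but 1, so r8c7=1.
Step 35. [r8c4∈{9}] nothing but 9 survives at r8c4, so r8c4=9.
Step 36. [r9c4∈{2}] only 2 remains possible at r9c4, so r9c4=2.

Answer: 2 1 8 4 9 3 7 6 5 / 4 6 3 5 8 7 2 9 1 / 7 9 5 6 1 2 8 4 3 / 5 8 9 3 2 4 6 1 7 / 1 2 4 7 6 8 3 5 9 / 3 7 6 1 5 9 4 8 2 / 9 3 1 8 7 6 5 2 4 / 8 4 2 9 3 5 1 7 6 / 6 5 7 2 4 1 9 3 8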